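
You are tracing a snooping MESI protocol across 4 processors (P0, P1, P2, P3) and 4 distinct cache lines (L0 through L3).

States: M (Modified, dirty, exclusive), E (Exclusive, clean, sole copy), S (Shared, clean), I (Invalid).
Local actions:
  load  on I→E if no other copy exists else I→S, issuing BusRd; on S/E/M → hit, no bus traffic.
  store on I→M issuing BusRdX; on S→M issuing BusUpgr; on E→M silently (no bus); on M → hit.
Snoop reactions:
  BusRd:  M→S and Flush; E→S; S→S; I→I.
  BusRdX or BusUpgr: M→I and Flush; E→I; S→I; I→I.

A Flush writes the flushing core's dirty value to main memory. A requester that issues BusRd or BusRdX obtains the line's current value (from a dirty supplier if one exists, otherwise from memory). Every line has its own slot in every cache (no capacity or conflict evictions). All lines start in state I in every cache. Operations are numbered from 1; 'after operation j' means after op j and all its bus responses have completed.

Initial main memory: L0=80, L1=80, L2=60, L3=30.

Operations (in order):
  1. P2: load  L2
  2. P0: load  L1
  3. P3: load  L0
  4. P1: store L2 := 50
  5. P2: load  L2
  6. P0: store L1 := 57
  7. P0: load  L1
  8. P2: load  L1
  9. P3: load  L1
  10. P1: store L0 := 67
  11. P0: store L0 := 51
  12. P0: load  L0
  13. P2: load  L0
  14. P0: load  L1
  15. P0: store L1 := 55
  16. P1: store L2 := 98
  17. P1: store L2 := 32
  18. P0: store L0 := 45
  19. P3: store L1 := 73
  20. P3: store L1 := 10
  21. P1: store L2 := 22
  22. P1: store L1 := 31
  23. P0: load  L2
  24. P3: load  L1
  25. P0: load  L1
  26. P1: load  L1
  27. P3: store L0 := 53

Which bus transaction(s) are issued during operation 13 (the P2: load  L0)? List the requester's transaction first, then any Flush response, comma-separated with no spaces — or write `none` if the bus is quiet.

1. P2: load  L2  bus=[BusRd]  L2: P0=I P1=I P2=E P3=I  mem[L2]=60
2. P0: load  L1  bus=[BusRd]  L1: P0=E P1=I P2=I P3=I  mem[L1]=80
3. P3: load  L0  bus=[BusRd]  L0: P0=I P1=I P2=I P3=E  mem[L0]=80
4. P1: store L2 := 50  bus=[BusRdX]  L2: P0=I P1=M P2=I P3=I  mem[L2]=60
5. P2: load  L2  bus=[BusRd,Flush]  L2: P0=I P1=S P2=S P3=I  mem[L2]=50
6. P0: store L1 := 57  bus=[-]  L1: P0=M P1=I P2=I P3=I  mem[L1]=80
7. P0: load  L1  bus=[-]  L1: P0=M P1=I P2=I P3=I  mem[L1]=80
8. P2: load  L1  bus=[BusRd,Flush]  L1: P0=S P1=I P2=S P3=I  mem[L1]=57
9. P3: load  L1  bus=[BusRd]  L1: P0=S P1=I P2=S P3=S  mem[L1]=57
10. P1: store L0 := 67  bus=[BusRdX]  L0: P0=I P1=M P2=I P3=I  mem[L0]=80
11. P0: store L0 := 51  bus=[BusRdX,Flush]  L0: P0=M P1=I P2=I P3=I  mem[L0]=67
12. P0: load  L0  bus=[-]  L0: P0=M P1=I P2=I P3=I  mem[L0]=67
13. P2: load  L0  bus=[BusRd,Flush]  L0: P0=S P1=I P2=S P3=I  mem[L0]=51
14. P0: load  L1  bus=[-]  L1: P0=S P1=I P2=S P3=S  mem[L1]=57
15. P0: store L1 := 55  bus=[BusUpgr]  L1: P0=M P1=I P2=I P3=I  mem[L1]=57
16. P1: store L2 := 98  bus=[BusUpgr]  L2: P0=I P1=M P2=I P3=I  mem[L2]=50
17. P1: store L2 := 32  bus=[-]  L2: P0=I P1=M P2=I P3=I  mem[L2]=50
18. P0: store L0 := 45  bus=[BusUpgr]  L0: P0=M P1=I P2=I P3=I  mem[L0]=51
19. P3: store L1 := 73  bus=[BusRdX,Flush]  L1: P0=I P1=I P2=I P3=M  mem[L1]=55
20. P3: store L1 := 10  bus=[-]  L1: P0=I P1=I P2=I P3=M  mem[L1]=55
21. P1: store L2 := 22  bus=[-]  L2: P0=I P1=M P2=I P3=I  mem[L2]=50
22. P1: store L1 := 31  bus=[BusRdX,Flush]  L1: P0=I P1=M P2=I P3=I  mem[L1]=10
23. P0: load  L2  bus=[BusRd,Flush]  L2: P0=S P1=S P2=I P3=I  mem[L2]=22
24. P3: load  L1  bus=[BusRd,Flush]  L1: P0=I P1=S P2=I P3=S  mem[L1]=31
25. P0: load  L1  bus=[BusRd]  L1: P0=S P1=S P2=I P3=S  mem[L1]=31
26. P1: load  L1  bus=[-]  L1: P0=S P1=S P2=I P3=S  mem[L1]=31
27. P3: store L0 := 53  bus=[BusRdX,Flush]  L0: P0=I P1=I P2=I P3=M  mem[L0]=45

bus = BusRd,Flush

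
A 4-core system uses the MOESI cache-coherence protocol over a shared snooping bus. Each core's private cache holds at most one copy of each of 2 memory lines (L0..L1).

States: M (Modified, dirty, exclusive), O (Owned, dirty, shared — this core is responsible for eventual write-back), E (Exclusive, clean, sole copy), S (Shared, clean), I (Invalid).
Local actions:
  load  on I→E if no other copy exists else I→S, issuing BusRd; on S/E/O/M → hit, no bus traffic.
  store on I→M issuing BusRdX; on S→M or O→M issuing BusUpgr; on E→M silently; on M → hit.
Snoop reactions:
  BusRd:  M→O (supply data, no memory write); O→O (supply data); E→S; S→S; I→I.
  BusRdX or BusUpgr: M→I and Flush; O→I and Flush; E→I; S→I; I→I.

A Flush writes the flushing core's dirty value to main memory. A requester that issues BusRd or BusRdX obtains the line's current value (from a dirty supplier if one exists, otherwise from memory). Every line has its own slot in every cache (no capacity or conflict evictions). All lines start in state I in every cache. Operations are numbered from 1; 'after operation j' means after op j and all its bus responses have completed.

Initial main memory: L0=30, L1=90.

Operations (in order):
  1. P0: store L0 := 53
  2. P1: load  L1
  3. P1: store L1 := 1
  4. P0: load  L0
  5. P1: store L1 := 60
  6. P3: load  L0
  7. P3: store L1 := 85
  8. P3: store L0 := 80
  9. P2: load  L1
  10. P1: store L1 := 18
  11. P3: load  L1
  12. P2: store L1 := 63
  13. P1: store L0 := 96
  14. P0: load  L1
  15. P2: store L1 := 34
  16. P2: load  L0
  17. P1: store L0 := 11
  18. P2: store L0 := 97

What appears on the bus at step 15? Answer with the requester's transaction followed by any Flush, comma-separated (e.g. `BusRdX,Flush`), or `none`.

bus = BusUpgr

  op1 P0: store L0 := 53 → M/I/I/I on L0; bus BusRdX; mem=30
  op2 P1: load  L1 → I/E/I/I on L1; bus BusRd; mem=90
  op3 P1: store L1 := 1 → I/M/I/I on L1; bus (none); mem=90
  op4 P0: load  L0 → M/I/I/I on L0; bus (none); mem=30
  op5 P1: store L1 := 60 → I/M/I/I on L1; bus (none); mem=90
  op6 P3: load  L0 → O/I/I/S on L0; bus BusRd; mem=30
  op7 P3: store L1 := 85 → I/I/I/M on L1; bus BusRdX Flush; mem=60
  op8 P3: store L0 := 80 → I/I/I/M on L0; bus BusUpgr Flush; mem=53
  op9 P2: load  L1 → I/I/S/O on L1; bus BusRd; mem=60
  op10 P1: store L1 := 18 → I/M/I/I on L1; bus BusRdX Flush; mem=85
  op11 P3: load  L1 → I/O/I/S on L1; bus BusRd; mem=85
  op12 P2: store L1 := 63 → I/I/M/I on L1; bus BusRdX Flush; mem=18
  op13 P1: store L0 := 96 → I/M/I/I on L0; bus BusRdX Flush; mem=80
  op14 P0: load  L1 → S/I/O/I on L1; bus BusRd; mem=18
  op15 P2: store L1 := 34 → I/I/M/I on L1; bus BusUpgr; mem=18
  op16 P2: load  L0 → I/O/S/I on L0; bus BusRd; mem=80
  op17 P1: store L0 := 11 → I/M/I/I on L0; bus BusUpgr; mem=80
  op18 P2: store L0 := 97 → I/I/M/I on L0; bus BusRdX Flush; mem=11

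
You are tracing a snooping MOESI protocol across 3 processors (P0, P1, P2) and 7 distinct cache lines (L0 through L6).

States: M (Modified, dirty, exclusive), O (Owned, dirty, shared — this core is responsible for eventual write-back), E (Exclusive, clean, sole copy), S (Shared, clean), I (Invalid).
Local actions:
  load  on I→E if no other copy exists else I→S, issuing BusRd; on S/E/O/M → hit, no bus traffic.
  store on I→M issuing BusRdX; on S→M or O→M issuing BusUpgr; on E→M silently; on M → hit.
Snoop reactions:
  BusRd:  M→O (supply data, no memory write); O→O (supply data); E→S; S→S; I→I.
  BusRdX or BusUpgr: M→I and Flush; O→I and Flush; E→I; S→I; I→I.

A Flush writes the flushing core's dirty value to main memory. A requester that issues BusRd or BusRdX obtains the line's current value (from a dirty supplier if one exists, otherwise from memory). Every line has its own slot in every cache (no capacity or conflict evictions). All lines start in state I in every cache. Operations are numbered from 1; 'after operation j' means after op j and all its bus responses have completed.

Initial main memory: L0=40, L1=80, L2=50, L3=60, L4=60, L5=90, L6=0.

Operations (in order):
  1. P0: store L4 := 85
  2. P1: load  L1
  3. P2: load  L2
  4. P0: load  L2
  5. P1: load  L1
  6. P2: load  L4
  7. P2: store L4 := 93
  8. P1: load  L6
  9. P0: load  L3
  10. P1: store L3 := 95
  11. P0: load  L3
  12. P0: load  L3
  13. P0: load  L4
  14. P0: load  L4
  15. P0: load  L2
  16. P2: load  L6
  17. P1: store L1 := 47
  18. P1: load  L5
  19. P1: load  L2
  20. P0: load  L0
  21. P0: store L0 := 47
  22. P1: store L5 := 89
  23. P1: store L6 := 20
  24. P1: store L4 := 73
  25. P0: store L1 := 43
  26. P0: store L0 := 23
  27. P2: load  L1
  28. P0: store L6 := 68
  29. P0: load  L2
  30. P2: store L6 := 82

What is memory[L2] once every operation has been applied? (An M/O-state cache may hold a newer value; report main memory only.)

[1] P0: store L4 := 85 | P0:M(85), P1:I, P2:I | bus: BusRdX
[2] P1: load  L1 | P0:I, P1:E(80), P2:I | bus: BusRd
[3] P2: load  L2 | P0:I, P1:I, P2:E(50) | bus: BusRd
[4] P0: load  L2 | P0:S(50), P1:I, P2:S(50) | bus: BusRd
[5] P1: load  L1 | P0:I, P1:E(80), P2:I | bus: none
[6] P2: load  L4 | P0:O(85), P1:I, P2:S(85) | bus: BusRd
[7] P2: store L4 := 93 | P0:I, P1:I, P2:M(93) | bus: BusUpgr,Flush
[8] P1: load  L6 | P0:I, P1:E(0), P2:I | bus: BusRd
[9] P0: load  L3 | P0:E(60), P1:I, P2:I | bus: BusRd
[10] P1: store L3 := 95 | P0:I, P1:M(95), P2:I | bus: BusRdX
[11] P0: load  L3 | P0:S(95), P1:O(95), P2:I | bus: BusRd
[12] P0: load  L3 | P0:S(95), P1:O(95), P2:I | bus: none
[13] P0: load  L4 | P0:S(93), P1:I, P2:O(93) | bus: BusRd
[14] P0: load  L4 | P0:S(93), P1:I, P2:O(93) | bus: none
[15] P0: load  L2 | P0:S(50), P1:I, P2:S(50) | bus: none
[16] P2: load  L6 | P0:I, P1:S(0), P2:S(0) | bus: BusRd
[17] P1: store L1 := 47 | P0:I, P1:M(47), P2:I | bus: none
[18] P1: load  L5 | P0:I, P1:E(90), P2:I | bus: BusRd
[19] P1: load  L2 | P0:S(50), P1:S(50), P2:S(50) | bus: BusRd
[20] P0: load  L0 | P0:E(40), P1:I, P2:I | bus: BusRd
[21] P0: store L0 := 47 | P0:M(47), P1:I, P2:I | bus: none
[22] P1: store L5 := 89 | P0:I, P1:M(89), P2:I | bus: none
[23] P1: store L6 := 20 | P0:I, P1:M(20), P2:I | bus: BusUpgr
[24] P1: store L4 := 73 | P0:I, P1:M(73), P2:I | bus: BusRdX,Flush
[25] P0: store L1 := 43 | P0:M(43), P1:I, P2:I | bus: BusRdX,Flush
[26] P0: store L0 := 23 | P0:M(23), P1:I, P2:I | bus: none
[27] P2: load  L1 | P0:O(43), P1:I, P2:S(43) | bus: BusRd
[28] P0: store L6 := 68 | P0:M(68), P1:I, P2:I | bus: BusRdX,Flush
[29] P0: load  L2 | P0:S(50), P1:S(50), P2:S(50) | bus: none
[30] P2: store L6 := 82 | P0:I, P1:I, P2:M(82) | bus: BusRdX,Flush

memory[L2] = 50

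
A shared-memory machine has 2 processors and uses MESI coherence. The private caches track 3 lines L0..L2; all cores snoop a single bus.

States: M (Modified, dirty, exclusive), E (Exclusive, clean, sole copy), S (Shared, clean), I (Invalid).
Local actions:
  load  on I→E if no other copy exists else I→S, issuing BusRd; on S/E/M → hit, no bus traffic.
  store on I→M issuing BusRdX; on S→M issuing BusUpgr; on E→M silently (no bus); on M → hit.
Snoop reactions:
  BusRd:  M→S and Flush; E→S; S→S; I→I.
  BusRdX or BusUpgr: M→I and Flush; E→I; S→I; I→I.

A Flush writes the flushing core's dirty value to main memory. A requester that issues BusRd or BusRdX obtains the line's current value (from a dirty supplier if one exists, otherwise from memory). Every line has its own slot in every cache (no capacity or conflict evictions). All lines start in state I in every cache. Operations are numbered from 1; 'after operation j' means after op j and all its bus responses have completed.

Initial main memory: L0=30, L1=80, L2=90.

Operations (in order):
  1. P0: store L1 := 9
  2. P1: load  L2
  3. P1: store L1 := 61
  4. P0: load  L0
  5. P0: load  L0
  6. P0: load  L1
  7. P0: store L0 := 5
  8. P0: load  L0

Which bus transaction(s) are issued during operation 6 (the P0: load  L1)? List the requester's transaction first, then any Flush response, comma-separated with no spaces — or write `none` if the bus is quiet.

step 1: P0: store L1 := 9  ⟶  MI  (L1)  txn=BusRdX  M[L1]=80
step 2: P1: load  L2  ⟶  IE  (L2)  txn=BusRd  M[L2]=90
step 3: P1: store L1 := 61  ⟶  IM  (L1)  txn=BusRdX+Flush  M[L1]=9
step 4: P0: load  L0  ⟶  EI  (L0)  txn=BusRd  M[L0]=30
step 5: P0: load  L0  ⟶  EI  (L0)  txn=∅  M[L0]=30
step 6: P0: load  L1  ⟶  SS  (L1)  txn=BusRd+Flush  M[L1]=61
step 7: P0: store L0 := 5  ⟶  MI  (L0)  txn=∅  M[L0]=30
step 8: P0: load  L0  ⟶  MI  (L0)  txn=∅  M[L0]=30

bus = BusRd,Flush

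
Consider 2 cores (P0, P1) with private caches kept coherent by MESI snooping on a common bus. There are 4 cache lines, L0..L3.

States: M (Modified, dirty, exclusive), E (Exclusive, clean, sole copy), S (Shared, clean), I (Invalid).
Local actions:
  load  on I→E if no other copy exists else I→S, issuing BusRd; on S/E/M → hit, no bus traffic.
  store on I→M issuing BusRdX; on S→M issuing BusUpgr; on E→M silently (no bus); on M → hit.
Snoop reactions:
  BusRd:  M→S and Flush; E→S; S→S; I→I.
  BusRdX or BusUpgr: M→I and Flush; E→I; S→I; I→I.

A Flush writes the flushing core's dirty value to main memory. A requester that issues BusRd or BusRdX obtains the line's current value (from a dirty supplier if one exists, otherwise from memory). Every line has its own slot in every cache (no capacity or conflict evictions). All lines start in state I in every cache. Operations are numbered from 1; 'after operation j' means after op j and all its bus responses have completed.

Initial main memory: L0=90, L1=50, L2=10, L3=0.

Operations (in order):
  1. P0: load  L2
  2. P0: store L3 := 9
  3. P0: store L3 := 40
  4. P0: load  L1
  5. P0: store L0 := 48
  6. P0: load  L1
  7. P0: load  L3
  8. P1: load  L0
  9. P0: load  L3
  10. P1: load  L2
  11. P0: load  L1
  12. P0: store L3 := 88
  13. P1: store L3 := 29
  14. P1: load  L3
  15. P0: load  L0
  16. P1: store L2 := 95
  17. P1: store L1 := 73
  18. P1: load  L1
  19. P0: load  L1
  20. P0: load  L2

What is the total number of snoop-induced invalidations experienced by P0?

invalidations = 3

  op1 P0: load  L2 → E/I on L2; bus BusRd; mem=10
  op2 P0: store L3 := 9 → M/I on L3; bus BusRdX; mem=0
  op3 P0: store L3 := 40 → M/I on L3; bus (none); mem=0
  op4 P0: load  L1 → E/I on L1; bus BusRd; mem=50
  op5 P0: store L0 := 48 → M/I on L0; bus BusRdX; mem=90
  op6 P0: load  L1 → E/I on L1; bus (none); mem=50
  op7 P0: load  L3 → M/I on L3; bus (none); mem=0
  op8 P1: load  L0 → S/S on L0; bus BusRd Flush; mem=48
  op9 P0: load  L3 → M/I on L3; bus (none); mem=0
  op10 P1: load  L2 → S/S on L2; bus BusRd; mem=10
  op11 P0: load  L1 → E/I on L1; bus (none); mem=50
  op12 P0: store L3 := 88 → M/I on L3; bus (none); mem=0
  op13 P1: store L3 := 29 → I/M on L3; bus BusRdX Flush; mem=88
  op14 P1: load  L3 → I/M on L3; bus (none); mem=88
  op15 P0: load  L0 → S/S on L0; bus (none); mem=48
  op16 P1: store L2 := 95 → I/M on L2; bus BusUpgr; mem=10
  op17 P1: store L1 := 73 → I/M on L1; bus BusRdX; mem=50
  op18 P1: load  L1 → I/M on L1; bus (none); mem=50
  op19 P0: load  L1 → S/S on L1; bus BusRd Flush; mem=73
  op20 P0: load  L2 → S/S on L2; bus BusRd Flush; mem=95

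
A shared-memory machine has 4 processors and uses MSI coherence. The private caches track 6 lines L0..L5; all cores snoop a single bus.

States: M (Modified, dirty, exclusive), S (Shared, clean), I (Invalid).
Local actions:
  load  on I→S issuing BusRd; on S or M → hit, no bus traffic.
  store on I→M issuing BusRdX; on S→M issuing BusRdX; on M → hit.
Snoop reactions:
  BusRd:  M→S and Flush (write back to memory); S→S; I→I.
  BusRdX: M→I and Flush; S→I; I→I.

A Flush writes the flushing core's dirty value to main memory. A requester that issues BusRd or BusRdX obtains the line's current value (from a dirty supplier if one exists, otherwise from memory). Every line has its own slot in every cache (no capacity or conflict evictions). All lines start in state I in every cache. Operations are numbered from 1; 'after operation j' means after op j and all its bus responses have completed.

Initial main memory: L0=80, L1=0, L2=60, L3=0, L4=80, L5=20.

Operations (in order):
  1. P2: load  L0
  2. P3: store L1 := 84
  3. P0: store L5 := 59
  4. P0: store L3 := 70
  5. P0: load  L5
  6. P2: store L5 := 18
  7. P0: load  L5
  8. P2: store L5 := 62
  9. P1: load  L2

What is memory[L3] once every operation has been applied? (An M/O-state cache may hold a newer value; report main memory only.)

  op1 P2: load  L0 → I/I/S/I on L0; bus BusRd; mem=80
  op2 P3: store L1 := 84 → I/I/I/M on L1; bus BusRdX; mem=0
  op3 P0: store L5 := 59 → M/I/I/I on L5; bus BusRdX; mem=20
  op4 P0: store L3 := 70 → M/I/I/I on L3; bus BusRdX; mem=0
  op5 P0: load  L5 → M/I/I/I on L5; bus (none); mem=20
  op6 P2: store L5 := 18 → I/I/M/I on L5; bus BusRdX Flush; mem=59
  op7 P0: load  L5 → S/I/S/I on L5; bus BusRd Flush; mem=18
  op8 P2: store L5 := 62 → I/I/M/I on L5; bus BusRdX; mem=18
  op9 P1: load  L2 → I/S/I/I on L2; bus BusRd; mem=60

memory[L3] = 0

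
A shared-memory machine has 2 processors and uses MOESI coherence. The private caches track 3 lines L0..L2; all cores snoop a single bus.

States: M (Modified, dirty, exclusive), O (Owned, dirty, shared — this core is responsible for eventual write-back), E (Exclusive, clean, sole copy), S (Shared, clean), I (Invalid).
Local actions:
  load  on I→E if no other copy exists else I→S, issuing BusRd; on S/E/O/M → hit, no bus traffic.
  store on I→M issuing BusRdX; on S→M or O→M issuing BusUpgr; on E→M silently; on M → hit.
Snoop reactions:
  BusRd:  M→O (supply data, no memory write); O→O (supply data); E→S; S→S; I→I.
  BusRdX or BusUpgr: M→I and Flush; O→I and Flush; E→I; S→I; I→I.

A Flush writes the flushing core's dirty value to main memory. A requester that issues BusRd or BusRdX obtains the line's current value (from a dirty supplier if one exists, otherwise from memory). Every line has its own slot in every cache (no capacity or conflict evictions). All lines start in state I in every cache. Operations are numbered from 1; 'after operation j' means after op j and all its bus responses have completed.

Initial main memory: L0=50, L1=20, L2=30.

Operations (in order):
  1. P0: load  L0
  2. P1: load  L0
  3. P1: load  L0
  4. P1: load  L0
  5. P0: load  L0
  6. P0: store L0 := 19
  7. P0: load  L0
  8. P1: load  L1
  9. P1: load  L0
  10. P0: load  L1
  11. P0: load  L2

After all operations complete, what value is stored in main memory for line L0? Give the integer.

step 1: P0: load  L0  ⟶  EI  (L0)  txn=BusRd  M[L0]=50
step 2: P1: load  L0  ⟶  SS  (L0)  txn=BusRd  M[L0]=50
step 3: P1: load  L0  ⟶  SS  (L0)  txn=∅  M[L0]=50
step 4: P1: load  L0  ⟶  SS  (L0)  txn=∅  M[L0]=50
step 5: P0: load  L0  ⟶  SS  (L0)  txn=∅  M[L0]=50
step 6: P0: store L0 := 19  ⟶  MI  (L0)  txn=BusUpgr  M[L0]=50
step 7: P0: load  L0  ⟶  MI  (L0)  txn=∅  M[L0]=50
step 8: P1: load  L1  ⟶  IE  (L1)  txn=BusRd  M[L1]=20
step 9: P1: load  L0  ⟶  OS  (L0)  txn=BusRd  M[L0]=50
step 10: P0: load  L1  ⟶  SS  (L1)  txn=BusRd  M[L1]=20
step 11: P0: load  L2  ⟶  EI  (L2)  txn=BusRd  M[L2]=30

memory[L0] = 50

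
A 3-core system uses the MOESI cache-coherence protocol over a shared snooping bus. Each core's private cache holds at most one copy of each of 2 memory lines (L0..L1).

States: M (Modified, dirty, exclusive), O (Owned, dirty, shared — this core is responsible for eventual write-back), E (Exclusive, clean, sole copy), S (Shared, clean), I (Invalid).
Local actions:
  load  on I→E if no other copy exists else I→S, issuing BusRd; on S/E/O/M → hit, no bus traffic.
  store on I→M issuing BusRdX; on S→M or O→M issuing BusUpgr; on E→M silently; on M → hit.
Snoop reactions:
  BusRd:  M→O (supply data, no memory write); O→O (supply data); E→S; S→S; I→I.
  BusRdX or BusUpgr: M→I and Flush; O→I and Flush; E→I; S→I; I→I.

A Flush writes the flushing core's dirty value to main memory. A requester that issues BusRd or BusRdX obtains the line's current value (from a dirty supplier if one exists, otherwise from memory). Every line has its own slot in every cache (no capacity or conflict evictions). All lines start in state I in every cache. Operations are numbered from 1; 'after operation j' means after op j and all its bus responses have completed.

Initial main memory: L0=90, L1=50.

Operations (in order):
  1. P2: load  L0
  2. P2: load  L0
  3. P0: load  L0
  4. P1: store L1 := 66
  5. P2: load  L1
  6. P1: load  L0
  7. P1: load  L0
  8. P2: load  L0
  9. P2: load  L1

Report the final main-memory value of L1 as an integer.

1. P2: load  L0  bus=[BusRd]  L0: P0=I P1=I P2=E  mem[L0]=90
2. P2: load  L0  bus=[-]  L0: P0=I P1=I P2=E  mem[L0]=90
3. P0: load  L0  bus=[BusRd]  L0: P0=S P1=I P2=S  mem[L0]=90
4. P1: store L1 := 66  bus=[BusRdX]  L1: P0=I P1=M P2=I  mem[L1]=50
5. P2: load  L1  bus=[BusRd]  L1: P0=I P1=O P2=S  mem[L1]=50
6. P1: load  L0  bus=[BusRd]  L0: P0=S P1=S P2=S  mem[L0]=90
7. P1: load  L0  bus=[-]  L0: P0=S P1=S P2=S  mem[L0]=90
8. P2: load  L0  bus=[-]  L0: P0=S P1=S P2=S  mem[L0]=90
9. P2: load  L1  bus=[-]  L1: P0=I P1=O P2=S  mem[L1]=50

memory[L1] = 50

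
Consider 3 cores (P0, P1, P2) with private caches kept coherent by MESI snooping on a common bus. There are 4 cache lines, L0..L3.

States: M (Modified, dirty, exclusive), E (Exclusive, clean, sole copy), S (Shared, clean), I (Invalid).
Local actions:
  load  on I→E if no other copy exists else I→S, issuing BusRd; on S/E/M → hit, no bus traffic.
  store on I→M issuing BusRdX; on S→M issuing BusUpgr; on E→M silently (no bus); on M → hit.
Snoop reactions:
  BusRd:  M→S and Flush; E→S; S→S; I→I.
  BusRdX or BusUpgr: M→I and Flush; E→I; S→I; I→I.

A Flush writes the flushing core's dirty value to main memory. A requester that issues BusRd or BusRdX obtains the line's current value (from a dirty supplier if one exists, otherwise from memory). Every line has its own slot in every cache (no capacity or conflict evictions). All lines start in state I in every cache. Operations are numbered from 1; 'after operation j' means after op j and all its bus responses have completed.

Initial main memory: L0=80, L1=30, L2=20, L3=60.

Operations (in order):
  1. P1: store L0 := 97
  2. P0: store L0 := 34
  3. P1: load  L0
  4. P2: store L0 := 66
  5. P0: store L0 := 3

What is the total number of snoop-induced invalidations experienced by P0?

invalidations = 1

1. P1: store L0 := 97  bus=[BusRdX]  L0: P0=I P1=M P2=I  mem[L0]=80
2. P0: store L0 := 34  bus=[BusRdX,Flush]  L0: P0=M P1=I P2=I  mem[L0]=97
3. P1: load  L0  bus=[BusRd,Flush]  L0: P0=S P1=S P2=I  mem[L0]=34
4. P2: store L0 := 66  bus=[BusRdX]  L0: P0=I P1=I P2=M  mem[L0]=34
5. P0: store L0 := 3  bus=[BusRdX,Flush]  L0: P0=M P1=I P2=I  mem[L0]=66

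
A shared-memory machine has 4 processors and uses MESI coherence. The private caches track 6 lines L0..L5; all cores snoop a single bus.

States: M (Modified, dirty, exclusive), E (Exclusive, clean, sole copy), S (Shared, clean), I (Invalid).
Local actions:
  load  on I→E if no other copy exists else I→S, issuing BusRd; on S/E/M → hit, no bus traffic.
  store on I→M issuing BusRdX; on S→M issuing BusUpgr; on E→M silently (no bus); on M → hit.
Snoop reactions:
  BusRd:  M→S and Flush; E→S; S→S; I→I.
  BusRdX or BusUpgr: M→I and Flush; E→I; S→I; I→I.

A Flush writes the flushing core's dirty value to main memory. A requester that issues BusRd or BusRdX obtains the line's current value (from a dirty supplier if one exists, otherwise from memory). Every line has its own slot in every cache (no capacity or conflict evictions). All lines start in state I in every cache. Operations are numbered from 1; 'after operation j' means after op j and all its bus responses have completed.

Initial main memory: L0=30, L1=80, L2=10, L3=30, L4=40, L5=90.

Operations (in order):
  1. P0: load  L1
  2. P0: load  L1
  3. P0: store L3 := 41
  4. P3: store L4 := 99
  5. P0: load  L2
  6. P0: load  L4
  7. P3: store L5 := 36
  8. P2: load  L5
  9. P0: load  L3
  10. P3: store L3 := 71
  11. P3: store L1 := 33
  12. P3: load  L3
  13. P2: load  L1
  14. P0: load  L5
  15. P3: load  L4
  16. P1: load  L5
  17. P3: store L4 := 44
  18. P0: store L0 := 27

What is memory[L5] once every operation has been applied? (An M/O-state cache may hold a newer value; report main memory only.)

memory[L5] = 36

1. P0: load  L1  bus=[BusRd]  L1: P0=E P1=I P2=I P3=I  mem[L1]=80
2. P0: load  L1  bus=[-]  L1: P0=E P1=I P2=I P3=I  mem[L1]=80
3. P0: store L3 := 41  bus=[BusRdX]  L3: P0=M P1=I P2=I P3=I  mem[L3]=30
4. P3: store L4 := 99  bus=[BusRdX]  L4: P0=I P1=I P2=I P3=M  mem[L4]=40
5. P0: load  L2  bus=[BusRd]  L2: P0=E P1=I P2=I P3=I  mem[L2]=10
6. P0: load  L4  bus=[BusRd,Flush]  L4: P0=S P1=I P2=I P3=S  mem[L4]=99
7. P3: store L5 := 36  bus=[BusRdX]  L5: P0=I P1=I P2=I P3=M  mem[L5]=90
8. P2: load  L5  bus=[BusRd,Flush]  L5: P0=I P1=I P2=S P3=S  mem[L5]=36
9. P0: load  L3  bus=[-]  L3: P0=M P1=I P2=I P3=I  mem[L3]=30
10. P3: store L3 := 71  bus=[BusRdX,Flush]  L3: P0=I P1=I P2=I P3=M  mem[L3]=41
11. P3: store L1 := 33  bus=[BusRdX]  L1: P0=I P1=I P2=I P3=M  mem[L1]=80
12. P3: load  L3  bus=[-]  L3: P0=I P1=I P2=I P3=M  mem[L3]=41
13. P2: load  L1  bus=[BusRd,Flush]  L1: P0=I P1=I P2=S P3=S  mem[L1]=33
14. P0: load  L5  bus=[BusRd]  L5: P0=S P1=I P2=S P3=S  mem[L5]=36
15. P3: load  L4  bus=[-]  L4: P0=S P1=I P2=I P3=S  mem[L4]=99
16. P1: load  L5  bus=[BusRd]  L5: P0=S P1=S P2=S P3=S  mem[L5]=36
17. P3: store L4 := 44  bus=[BusUpgr]  L4: P0=I P1=I P2=I P3=M  mem[L4]=99
18. P0: store L0 := 27  bus=[BusRdX]  L0: P0=M P1=I P2=I P3=I  mem[L0]=30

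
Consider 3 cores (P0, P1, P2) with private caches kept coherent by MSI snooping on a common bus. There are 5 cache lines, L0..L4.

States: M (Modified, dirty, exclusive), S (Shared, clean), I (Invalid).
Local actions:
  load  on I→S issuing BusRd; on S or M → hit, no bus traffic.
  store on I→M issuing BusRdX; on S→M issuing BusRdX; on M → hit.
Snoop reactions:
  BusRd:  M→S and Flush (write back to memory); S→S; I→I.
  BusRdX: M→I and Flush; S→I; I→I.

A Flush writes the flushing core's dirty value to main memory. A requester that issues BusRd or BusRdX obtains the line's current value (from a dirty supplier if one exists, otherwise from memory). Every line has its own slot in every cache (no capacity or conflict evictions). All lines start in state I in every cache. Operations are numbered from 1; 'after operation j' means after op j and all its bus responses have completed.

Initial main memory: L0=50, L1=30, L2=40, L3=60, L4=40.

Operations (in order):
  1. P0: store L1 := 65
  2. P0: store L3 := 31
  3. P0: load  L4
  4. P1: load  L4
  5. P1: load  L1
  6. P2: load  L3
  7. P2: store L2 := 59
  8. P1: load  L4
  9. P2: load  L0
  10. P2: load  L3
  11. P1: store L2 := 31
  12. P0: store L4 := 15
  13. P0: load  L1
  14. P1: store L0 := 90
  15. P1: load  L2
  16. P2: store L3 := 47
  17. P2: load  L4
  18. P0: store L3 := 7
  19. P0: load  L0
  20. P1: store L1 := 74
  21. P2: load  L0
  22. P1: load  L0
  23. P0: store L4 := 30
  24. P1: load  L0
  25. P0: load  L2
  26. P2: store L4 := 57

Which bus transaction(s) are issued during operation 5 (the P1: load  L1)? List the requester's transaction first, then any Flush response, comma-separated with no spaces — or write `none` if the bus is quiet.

[1] P0: store L1 := 65 | P0:M(65), P1:I, P2:I | bus: BusRdX
[2] P0: store L3 := 31 | P0:M(31), P1:I, P2:I | bus: BusRdX
[3] P0: load  L4 | P0:S(40), P1:I, P2:I | bus: BusRd
[4] P1: load  L4 | P0:S(40), P1:S(40), P2:I | bus: BusRd
[5] P1: load  L1 | P0:S(65), P1:S(65), P2:I | bus: BusRd,Flush
[6] P2: load  L3 | P0:S(31), P1:I, P2:S(31) | bus: BusRd,Flush
[7] P2: store L2 := 59 | P0:I, P1:I, P2:M(59) | bus: BusRdX
[8] P1: load  L4 | P0:S(40), P1:S(40), P2:I | bus: none
[9] P2: load  L0 | P0:I, P1:I, P2:S(50) | bus: BusRd
[10] P2: load  L3 | P0:S(31), P1:I, P2:S(31) | bus: none
[11] P1: store L2 := 31 | P0:I, P1:M(31), P2:I | bus: BusRdX,Flush
[12] P0: store L4 := 15 | P0:M(15), P1:I, P2:I | bus: BusRdX
[13] P0: load  L1 | P0:S(65), P1:S(65), P2:I | bus: none
[14] P1: store L0 := 90 | P0:I, P1:M(90), P2:I | bus: BusRdX
[15] P1: load  L2 | P0:I, P1:M(31), P2:I | bus: none
[16] P2: store L3 := 47 | P0:I, P1:I, P2:M(47) | bus: BusRdX
[17] P2: load  L4 | P0:S(15), P1:I, P2:S(15) | bus: BusRd,Flush
[18] P0: store L3 := 7 | P0:M(7), P1:I, P2:I | bus: BusRdX,Flush
[19] P0: load  L0 | P0:S(90), P1:S(90), P2:I | bus: BusRd,Flush
[20] P1: store L1 := 74 | P0:I, P1:M(74), P2:I | bus: BusRdX
[21] P2: load  L0 | P0:S(90), P1:S(90), P2:S(90) | bus: BusRd
[22] P1: load  L0 | P0:S(90), P1:S(90), P2:S(90) | bus: none
[23] P0: store L4 := 30 | P0:M(30), P1:I, P2:I | bus: BusRdX
[24] P1: load  L0 | P0:S(90), P1:S(90), P2:S(90) | bus: none
[25] P0: load  L2 | P0:S(31), P1:S(31), P2:I | bus: BusRd,Flush
[26] P2: store L4 := 57 | P0:I, P1:I, P2:M(57) | bus: BusRdX,Flush

bus = BusRd,Flush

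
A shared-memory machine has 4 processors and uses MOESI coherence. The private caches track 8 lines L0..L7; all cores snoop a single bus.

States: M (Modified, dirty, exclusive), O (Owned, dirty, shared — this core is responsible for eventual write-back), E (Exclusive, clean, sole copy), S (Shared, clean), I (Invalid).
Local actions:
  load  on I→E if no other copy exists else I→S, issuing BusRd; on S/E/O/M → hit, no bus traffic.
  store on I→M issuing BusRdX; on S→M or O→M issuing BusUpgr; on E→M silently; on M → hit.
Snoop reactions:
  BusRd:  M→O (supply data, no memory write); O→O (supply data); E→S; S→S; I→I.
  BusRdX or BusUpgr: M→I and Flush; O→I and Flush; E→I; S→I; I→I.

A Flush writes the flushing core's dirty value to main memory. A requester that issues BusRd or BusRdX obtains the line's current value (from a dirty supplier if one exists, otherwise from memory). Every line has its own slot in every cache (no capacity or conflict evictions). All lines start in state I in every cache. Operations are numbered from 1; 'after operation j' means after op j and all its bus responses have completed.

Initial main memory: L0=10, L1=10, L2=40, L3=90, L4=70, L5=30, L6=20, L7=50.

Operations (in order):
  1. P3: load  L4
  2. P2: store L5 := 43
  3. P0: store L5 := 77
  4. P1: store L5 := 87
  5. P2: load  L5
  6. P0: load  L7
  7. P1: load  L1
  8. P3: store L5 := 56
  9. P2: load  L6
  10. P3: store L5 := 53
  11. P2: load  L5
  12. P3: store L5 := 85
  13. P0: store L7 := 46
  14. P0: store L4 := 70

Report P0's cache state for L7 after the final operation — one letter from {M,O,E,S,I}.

[1] P3: load  L4 | P0:I, P1:I, P2:I, P3:E(70) | bus: BusRd
[2] P2: store L5 := 43 | P0:I, P1:I, P2:M(43), P3:I | bus: BusRdX
[3] P0: store L5 := 77 | P0:M(77), P1:I, P2:I, P3:I | bus: BusRdX,Flush
[4] P1: store L5 := 87 | P0:I, P1:M(87), P2:I, P3:I | bus: BusRdX,Flush
[5] P2: load  L5 | P0:I, P1:O(87), P2:S(87), P3:I | bus: BusRd
[6] P0: load  L7 | P0:E(50), P1:I, P2:I, P3:I | bus: BusRd
[7] P1: load  L1 | P0:I, P1:E(10), P2:I, P3:I | bus: BusRd
[8] P3: store L5 := 56 | P0:I, P1:I, P2:I, P3:M(56) | bus: BusRdX,Flush
[9] P2: load  L6 | P0:I, P1:I, P2:E(20), P3:I | bus: BusRd
[10] P3: store L5 := 53 | P0:I, P1:I, P2:I, P3:M(53) | bus: none
[11] P2: load  L5 | P0:I, P1:I, P2:S(53), P3:O(53) | bus: BusRd
[12] P3: store L5 := 85 | P0:I, P1:I, P2:I, P3:M(85) | bus: BusUpgr
[13] P0: store L7 := 46 | P0:M(46), P1:I, P2:I, P3:I | bus: none
[14] P0: store L4 := 70 | P0:M(70), P1:I, P2:I, P3:I | bus: BusRdX

state = M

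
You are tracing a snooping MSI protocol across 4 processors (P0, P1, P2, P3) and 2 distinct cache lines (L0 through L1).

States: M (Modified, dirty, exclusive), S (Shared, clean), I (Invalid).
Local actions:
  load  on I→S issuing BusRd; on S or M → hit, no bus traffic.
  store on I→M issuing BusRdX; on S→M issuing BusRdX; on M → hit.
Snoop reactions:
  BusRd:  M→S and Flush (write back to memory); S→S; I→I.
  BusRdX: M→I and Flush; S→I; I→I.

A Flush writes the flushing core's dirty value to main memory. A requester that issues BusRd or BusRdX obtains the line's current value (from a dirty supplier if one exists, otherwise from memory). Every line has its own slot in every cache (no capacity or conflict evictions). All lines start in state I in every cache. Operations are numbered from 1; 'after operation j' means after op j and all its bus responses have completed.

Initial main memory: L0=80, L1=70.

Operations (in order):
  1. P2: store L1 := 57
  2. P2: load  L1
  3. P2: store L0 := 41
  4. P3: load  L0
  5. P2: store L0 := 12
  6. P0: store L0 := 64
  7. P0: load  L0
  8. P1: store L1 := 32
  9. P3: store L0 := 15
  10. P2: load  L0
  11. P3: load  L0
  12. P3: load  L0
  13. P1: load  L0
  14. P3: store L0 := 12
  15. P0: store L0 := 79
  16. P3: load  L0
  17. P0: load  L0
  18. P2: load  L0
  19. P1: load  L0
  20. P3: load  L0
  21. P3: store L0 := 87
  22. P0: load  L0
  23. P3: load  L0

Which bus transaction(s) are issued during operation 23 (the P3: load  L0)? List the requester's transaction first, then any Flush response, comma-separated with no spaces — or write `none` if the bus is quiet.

bus = none

[1] P2: store L1 := 57 | P0:I, P1:I, P2:M(57), P3:I | bus: BusRdX
[2] P2: load  L1 | P0:I, P1:I, P2:M(57), P3:I | bus: none
[3] P2: store L0 := 41 | P0:I, P1:I, P2:M(41), P3:I | bus: BusRdX
[4] P3: load  L0 | P0:I, P1:I, P2:S(41), P3:S(41) | bus: BusRd,Flush
[5] P2: store L0 := 12 | P0:I, P1:I, P2:M(12), P3:I | bus: BusRdX
[6] P0: store L0 := 64 | P0:M(64), P1:I, P2:I, P3:I | bus: BusRdX,Flush
[7] P0: load  L0 | P0:M(64), P1:I, P2:I, P3:I | bus: none
[8] P1: store L1 := 32 | P0:I, P1:M(32), P2:I, P3:I | bus: BusRdX,Flush
[9] P3: store L0 := 15 | P0:I, P1:I, P2:I, P3:M(15) | bus: BusRdX,Flush
[10] P2: load  L0 | P0:I, P1:I, P2:S(15), P3:S(15) | bus: BusRd,Flush
[11] P3: load  L0 | P0:I, P1:I, P2:S(15), P3:S(15) | bus: none
[12] P3: load  L0 | P0:I, P1:I, P2:S(15), P3:S(15) | bus: none
[13] P1: load  L0 | P0:I, P1:S(15), P2:S(15), P3:S(15) | bus: BusRd
[14] P3: store L0 := 12 | P0:I, P1:I, P2:I, P3:M(12) | bus: BusRdX
[15] P0: store L0 := 79 | P0:M(79), P1:I, P2:I, P3:I | bus: BusRdX,Flush
[16] P3: load  L0 | P0:S(79), P1:I, P2:I, P3:S(79) | bus: BusRd,Flush
[17] P0: load  L0 | P0:S(79), P1:I, P2:I, P3:S(79) | bus: none
[18] P2: load  L0 | P0:S(79), P1:I, P2:S(79), P3:S(79) | bus: BusRd
[19] P1: load  L0 | P0:S(79), P1:S(79), P2:S(79), P3:S(79) | bus: BusRd
[20] P3: load  L0 | P0:S(79), P1:S(79), P2:S(79), P3:S(79) | bus: none
[21] P3: store L0 := 87 | P0:I, P1:I, P2:I, P3:M(87) | bus: BusRdX
[22] P0: load  L0 | P0:S(87), P1:I, P2:I, P3:S(87) | bus: BusRd,Flush
[23] P3: load  L0 | P0:S(87), P1:I, P2:I, P3:S(87) | bus: none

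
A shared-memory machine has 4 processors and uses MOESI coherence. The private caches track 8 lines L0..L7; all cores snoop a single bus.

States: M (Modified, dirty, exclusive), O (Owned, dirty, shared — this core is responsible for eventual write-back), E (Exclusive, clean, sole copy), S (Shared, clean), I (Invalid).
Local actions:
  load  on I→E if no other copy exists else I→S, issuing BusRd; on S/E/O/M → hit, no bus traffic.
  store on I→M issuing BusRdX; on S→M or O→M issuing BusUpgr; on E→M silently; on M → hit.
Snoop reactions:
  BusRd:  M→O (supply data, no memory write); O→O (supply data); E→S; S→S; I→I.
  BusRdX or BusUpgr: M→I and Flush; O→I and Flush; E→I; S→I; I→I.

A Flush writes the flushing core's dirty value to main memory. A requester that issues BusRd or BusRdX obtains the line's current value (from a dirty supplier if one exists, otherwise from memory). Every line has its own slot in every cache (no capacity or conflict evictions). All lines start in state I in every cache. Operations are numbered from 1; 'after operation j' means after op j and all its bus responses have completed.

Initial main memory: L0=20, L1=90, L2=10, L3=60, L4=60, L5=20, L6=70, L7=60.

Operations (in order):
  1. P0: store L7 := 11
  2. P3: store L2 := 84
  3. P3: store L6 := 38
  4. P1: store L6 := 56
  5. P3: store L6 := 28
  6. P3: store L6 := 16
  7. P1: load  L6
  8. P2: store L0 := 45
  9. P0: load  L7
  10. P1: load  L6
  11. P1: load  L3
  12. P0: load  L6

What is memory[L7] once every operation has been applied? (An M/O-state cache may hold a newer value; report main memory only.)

memory[L7] = 60

1. P0: store L7 := 11  bus=[BusRdX]  L7: P0=M P1=I P2=I P3=I  mem[L7]=60
2. P3: store L2 := 84  bus=[BusRdX]  L2: P0=I P1=I P2=I P3=M  mem[L2]=10
3. P3: store L6 := 38  bus=[BusRdX]  L6: P0=I P1=I P2=I P3=M  mem[L6]=70
4. P1: store L6 := 56  bus=[BusRdX,Flush]  L6: P0=I P1=M P2=I P3=I  mem[L6]=38
5. P3: store L6 := 28  bus=[BusRdX,Flush]  L6: P0=I P1=I P2=I P3=M  mem[L6]=56
6. P3: store L6 := 16  bus=[-]  L6: P0=I P1=I P2=I P3=M  mem[L6]=56
7. P1: load  L6  bus=[BusRd]  L6: P0=I P1=S P2=I P3=O  mem[L6]=56
8. P2: store L0 := 45  bus=[BusRdX]  L0: P0=I P1=I P2=M P3=I  mem[L0]=20
9. P0: load  L7  bus=[-]  L7: P0=M P1=I P2=I P3=I  mem[L7]=60
10. P1: load  L6  bus=[-]  L6: P0=I P1=S P2=I P3=O  mem[L6]=56
11. P1: load  L3  bus=[BusRd]  L3: P0=I P1=E P2=I P3=I  mem[L3]=60
12. P0: load  L6  bus=[BusRd]  L6: P0=S P1=S P2=I P3=O  mem[L6]=56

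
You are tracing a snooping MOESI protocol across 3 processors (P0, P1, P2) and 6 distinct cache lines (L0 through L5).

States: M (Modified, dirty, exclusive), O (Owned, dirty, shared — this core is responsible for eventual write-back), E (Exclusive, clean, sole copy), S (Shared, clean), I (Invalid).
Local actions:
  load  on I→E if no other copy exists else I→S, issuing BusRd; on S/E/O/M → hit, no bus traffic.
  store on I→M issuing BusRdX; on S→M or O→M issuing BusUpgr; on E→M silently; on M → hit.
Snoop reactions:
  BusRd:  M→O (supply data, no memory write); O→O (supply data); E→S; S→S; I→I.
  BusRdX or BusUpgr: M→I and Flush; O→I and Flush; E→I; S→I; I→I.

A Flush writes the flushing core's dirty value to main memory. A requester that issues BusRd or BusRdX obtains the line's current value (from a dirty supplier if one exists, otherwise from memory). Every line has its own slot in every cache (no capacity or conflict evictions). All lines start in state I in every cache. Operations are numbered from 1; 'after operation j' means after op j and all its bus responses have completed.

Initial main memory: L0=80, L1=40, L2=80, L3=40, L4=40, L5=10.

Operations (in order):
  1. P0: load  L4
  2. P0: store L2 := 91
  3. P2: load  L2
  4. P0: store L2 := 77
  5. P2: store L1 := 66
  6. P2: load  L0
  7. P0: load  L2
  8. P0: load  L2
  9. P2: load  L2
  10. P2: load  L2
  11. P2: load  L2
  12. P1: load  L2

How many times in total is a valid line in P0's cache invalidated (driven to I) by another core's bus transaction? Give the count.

invalidations = 0

  op1 P0: load  L4 → E/I/I on L4; bus BusRd; mem=40
  op2 P0: store L2 := 91 → M/I/I on L2; bus BusRdX; mem=80
  op3 P2: load  L2 → O/I/S on L2; bus BusRd; mem=80
  op4 P0: store L2 := 77 → M/I/I on L2; bus BusUpgr; mem=80
  op5 P2: store L1 := 66 → I/I/M on L1; bus BusRdX; mem=40
  op6 P2: load  L0 → I/I/E on L0; bus BusRd; mem=80
  op7 P0: load  L2 → M/I/I on L2; bus (none); mem=80
  op8 P0: load  L2 → M/I/I on L2; bus (none); mem=80
  op9 P2: load  L2 → O/I/S on L2; bus BusRd; mem=80
  op10 P2: load  L2 → O/I/S on L2; bus (none); mem=80
  op11 P2: load  L2 → O/I/S on L2; bus (none); mem=80
  op12 P1: load  L2 → O/S/S on L2; bus BusRd; mem=80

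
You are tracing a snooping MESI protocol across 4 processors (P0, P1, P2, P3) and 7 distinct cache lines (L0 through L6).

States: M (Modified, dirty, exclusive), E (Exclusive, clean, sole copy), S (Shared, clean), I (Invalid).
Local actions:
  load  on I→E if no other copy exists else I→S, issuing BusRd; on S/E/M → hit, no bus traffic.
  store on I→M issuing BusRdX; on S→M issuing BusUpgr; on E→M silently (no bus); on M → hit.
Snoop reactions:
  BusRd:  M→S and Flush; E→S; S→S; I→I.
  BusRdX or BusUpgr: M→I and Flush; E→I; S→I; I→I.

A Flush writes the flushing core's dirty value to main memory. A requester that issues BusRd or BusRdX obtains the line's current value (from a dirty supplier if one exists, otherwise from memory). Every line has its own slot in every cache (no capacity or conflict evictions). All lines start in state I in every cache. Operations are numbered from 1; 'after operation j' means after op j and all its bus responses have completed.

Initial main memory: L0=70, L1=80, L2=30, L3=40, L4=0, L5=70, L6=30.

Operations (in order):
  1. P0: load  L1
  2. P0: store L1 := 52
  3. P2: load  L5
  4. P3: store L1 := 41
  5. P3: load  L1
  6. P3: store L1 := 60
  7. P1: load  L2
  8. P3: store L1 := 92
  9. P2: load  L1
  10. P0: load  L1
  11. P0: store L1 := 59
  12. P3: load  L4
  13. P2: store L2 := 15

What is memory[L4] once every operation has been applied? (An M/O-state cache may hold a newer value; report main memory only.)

memory[L4] = 0

step 1: P0: load  L1  ⟶  EIII  (L1)  txn=BusRd  M[L1]=80
step 2: P0: store L1 := 52  ⟶  MIII  (L1)  txn=∅  M[L1]=80
step 3: P2: load  L5  ⟶  IIEI  (L5)  txn=BusRd  M[L5]=70
step 4: P3: store L1 := 41  ⟶  IIIM  (L1)  txn=BusRdX+Flush  M[L1]=52
step 5: P3: load  L1  ⟶  IIIM  (L1)  txn=∅  M[L1]=52
step 6: P3: store L1 := 60  ⟶  IIIM  (L1)  txn=∅  M[L1]=52
step 7: P1: load  L2  ⟶  IEII  (L2)  txn=BusRd  M[L2]=30
step 8: P3: store L1 := 92  ⟶  IIIM  (L1)  txn=∅  M[L1]=52
step 9: P2: load  L1  ⟶  IISS  (L1)  txn=BusRd+Flush  M[L1]=92
step 10: P0: load  L1  ⟶  SISS  (L1)  txn=BusRd  M[L1]=92
step 11: P0: store L1 := 59  ⟶  MIII  (L1)  txn=BusUpgr  M[L1]=92
step 12: P3: load  L4  ⟶  IIIE  (L4)  txn=BusRd  M[L4]=0
step 13: P2: store L2 := 15  ⟶  IIMI  (L2)  txn=BusRdX  M[L2]=30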